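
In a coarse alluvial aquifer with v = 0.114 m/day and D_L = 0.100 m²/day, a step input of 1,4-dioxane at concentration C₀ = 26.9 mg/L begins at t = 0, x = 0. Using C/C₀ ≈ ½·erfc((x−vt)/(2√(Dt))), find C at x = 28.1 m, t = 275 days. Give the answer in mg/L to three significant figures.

18.0 mg/L

For a continuous step input, C/C₀ ≈ ½·erfc((x−vt)/(2√(Dt))).
vt = 0.114 × 275 = 31.35 m and 2√(Dt) = 2√(0.100 × 275) = 10.49 m.
Argument (x−vt)/(2√(Dt)) = (28.1 − 31.35)/10.49 = -0.3098; ½·erfc(-0.3098) = 0.6694.
C = 26.9 × 0.6694 = 18.0 mg/L.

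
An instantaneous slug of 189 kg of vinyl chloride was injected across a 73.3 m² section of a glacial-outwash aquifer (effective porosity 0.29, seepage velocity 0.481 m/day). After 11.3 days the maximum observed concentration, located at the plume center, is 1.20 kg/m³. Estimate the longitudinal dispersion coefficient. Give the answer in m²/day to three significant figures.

At the plume center C_max = M/(n_e·A·√(4πDt)), so D = M²/(4πt·(n_e·A·C_max)²).
n_e·A·C_max = 0.29 × 73.3 × 1.20 = 25.51 kg/m.
D = 189²/(4π × 11.3 × 25.51²) = 0.387 m²/day.

0.387 m²/day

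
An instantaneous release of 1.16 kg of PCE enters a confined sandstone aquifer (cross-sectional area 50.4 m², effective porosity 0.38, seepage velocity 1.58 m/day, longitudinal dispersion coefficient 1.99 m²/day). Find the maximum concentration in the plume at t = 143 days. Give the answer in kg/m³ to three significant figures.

0.00101 kg/m³

The peak of an instantaneous 1D plume sits at x = vt; there the Gaussian factor is 1 and C_max = M/(n_e·A·√(4πDt)), where n_e·A is the pore area the mass is dissolved in.
√(4πDt) = √(4π × 1.99 × 143) = 59.80 m, so C_max = 1.16/(0.38 × 50.4 × 59.80) = 0.00101 kg/m³.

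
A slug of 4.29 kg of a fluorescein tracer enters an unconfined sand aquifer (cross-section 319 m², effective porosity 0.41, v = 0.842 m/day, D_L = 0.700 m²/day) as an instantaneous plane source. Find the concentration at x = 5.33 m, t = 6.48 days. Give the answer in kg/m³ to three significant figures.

0.00434 kg/m³

For an instantaneous plane source, C(x,t) = M/(n_e·A·√(4πDt)) · exp(−(x−vt)²/(4Dt)), with n_e·A the pore (flow) area.
Plume center vt = 0.842 × 6.48 = 5.45616 m, so the well at 5.33 m is 0.12616 m upgradient of the peak.
√(4πDt) = 7.550 m, giving peak height M/(n_e·A·√(4πDt)) = 4.29/(0.41 × 319 × 7.550) = 0.004344 kg/m³.
(x−vt)²/(4Dt) = (-0.12616)²/(4 × 0.700 × 6.48) = 0.0008772; exp(−0.0008772) = 0.9991.
C = 0.004344 × 0.9991 = 0.00434 kg/m³.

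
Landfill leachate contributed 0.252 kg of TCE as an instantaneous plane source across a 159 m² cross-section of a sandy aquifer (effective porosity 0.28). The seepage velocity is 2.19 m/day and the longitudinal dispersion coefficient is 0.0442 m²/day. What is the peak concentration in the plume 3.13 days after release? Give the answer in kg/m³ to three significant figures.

The peak of an instantaneous 1D plume sits at x = vt; there the Gaussian factor is 1 and C_max = M/(n_e·A·√(4πDt)), where n_e·A is the pore area the mass is dissolved in.
√(4πDt) = √(4π × 0.0442 × 3.13) = 1.319 m, so C_max = 0.252/(0.28 × 159 × 1.319) = 0.00429 kg/m³.

0.00429 kg/m³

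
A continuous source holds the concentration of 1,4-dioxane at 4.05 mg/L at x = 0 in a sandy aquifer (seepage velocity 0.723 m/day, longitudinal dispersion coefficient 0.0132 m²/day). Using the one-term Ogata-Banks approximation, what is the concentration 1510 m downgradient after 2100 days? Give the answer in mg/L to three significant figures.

For a continuous step input, C/C₀ ≈ ½·erfc((x−vt)/(2√(Dt))).
vt = 0.723 × 2100 = 1518.3 m and 2√(Dt) = 2√(0.0132 × 2100) = 10.53 m.
Argument (x−vt)/(2√(Dt)) = (1510 − 1518.3)/10.53 = -0.7882; ½·erfc(-0.7882) = 0.8675.
C = 4.05 × 0.8675 = 3.51 mg/L.

3.51 mg/L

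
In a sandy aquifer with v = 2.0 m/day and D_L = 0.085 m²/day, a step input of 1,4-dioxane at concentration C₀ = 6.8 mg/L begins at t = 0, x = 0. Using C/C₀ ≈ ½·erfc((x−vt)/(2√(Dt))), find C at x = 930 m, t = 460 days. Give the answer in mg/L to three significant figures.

For a continuous step input, C/C₀ ≈ ½·erfc((x−vt)/(2√(Dt))).
vt = 2.0 × 460 = 920 m and 2√(Dt) = 2√(0.085 × 460) = 12.51 m.
Argument (x−vt)/(2√(Dt)) = (930 − 920)/12.51 = 0.7994; ½·erfc(0.7994) = 0.1291.
C = 6.8 × 0.1291 = 0.878 mg/L.

0.878 mg/L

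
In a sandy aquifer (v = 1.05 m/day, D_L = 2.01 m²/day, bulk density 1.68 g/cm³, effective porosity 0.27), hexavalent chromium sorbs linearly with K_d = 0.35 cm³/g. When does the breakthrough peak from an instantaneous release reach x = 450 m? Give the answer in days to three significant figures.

1360 days

Retardation factor R = 1 + ρ_b·K_d/n = 1 + 1.68 × 0.35/0.27 = 3.178.
Sorption retards both mechanisms: v_R = v/R = 0.3304 m/day, D_R = D/R = 0.6325 m²/day.
Peak time from v_R²t² + 2D_R t − x² = 0: t = (√(D_R² + v_R²x²) − D_R)/v_R².
√(D_R² + v_R²x²) = √(0.6325² + 0.3304² × 450²) = 148.7; v_R² = 0.1092.
t = (148.7 − 0.6325)/0.1092 = 1360 days.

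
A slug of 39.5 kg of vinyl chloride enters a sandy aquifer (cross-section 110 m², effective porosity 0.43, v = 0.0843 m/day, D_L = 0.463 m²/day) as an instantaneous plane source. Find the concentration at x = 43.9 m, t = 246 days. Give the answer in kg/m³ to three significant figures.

0.00680 kg/m³

For an instantaneous plane source, C(x,t) = M/(n_e·A·√(4πDt)) · exp(−(x−vt)²/(4Dt)), with n_e·A the pore (flow) area.
Plume center vt = 0.0843 × 246 = 20.7378 m, so the well at 43.9 m is 23.1622 m downgradient of the peak.
√(4πDt) = 37.83 m, giving peak height M/(n_e·A·√(4πDt)) = 39.5/(0.43 × 110 × 37.83) = 0.02207 kg/m³.
(x−vt)²/(4Dt) = (23.1622)²/(4 × 0.463 × 246) = 1.178; exp(−1.178) = 0.3079.
C = 0.02207 × 0.3079 = 0.00680 kg/m³.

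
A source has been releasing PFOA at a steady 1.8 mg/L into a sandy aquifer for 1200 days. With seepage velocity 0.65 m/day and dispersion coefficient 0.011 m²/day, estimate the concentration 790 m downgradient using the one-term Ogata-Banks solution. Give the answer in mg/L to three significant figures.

0.0465 mg/L

For a continuous step input, C/C₀ ≈ ½·erfc((x−vt)/(2√(Dt))).
vt = 0.65 × 1200 = 780 m and 2√(Dt) = 2√(0.011 × 1200) = 7.266 m.
Argument (x−vt)/(2√(Dt)) = (790 − 780)/7.266 = 1.376; ½·erfc(1.376) = 0.02583.
C = 1.8 × 0.02583 = 0.0465 mg/L.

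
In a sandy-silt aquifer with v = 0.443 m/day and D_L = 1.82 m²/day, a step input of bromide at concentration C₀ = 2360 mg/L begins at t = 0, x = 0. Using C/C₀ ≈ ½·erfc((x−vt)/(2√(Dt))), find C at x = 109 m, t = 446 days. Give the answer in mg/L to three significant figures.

For a continuous step input, C/C₀ ≈ ½·erfc((x−vt)/(2√(Dt))).
vt = 0.443 × 446 = 197.578 m and 2√(Dt) = 2√(1.82 × 446) = 56.98 m.
Argument (x−vt)/(2√(Dt)) = (109 − 197.578)/56.98 = -1.555; ½·erfc(-1.555) = 0.9861.
C = 2360 × 0.9861 = 2330 mg/L.

2330 mg/L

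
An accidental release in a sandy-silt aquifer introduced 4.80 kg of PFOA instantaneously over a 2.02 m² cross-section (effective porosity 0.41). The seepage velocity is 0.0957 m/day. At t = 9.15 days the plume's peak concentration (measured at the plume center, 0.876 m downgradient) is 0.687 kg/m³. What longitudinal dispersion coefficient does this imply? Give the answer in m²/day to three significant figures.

At the plume center C_max = M/(n_e·A·√(4πDt)), so D = M²/(4πt·(n_e·A·C_max)²).
n_e·A·C_max = 0.41 × 2.02 × 0.687 = 0.5690 kg/m.
D = 4.80²/(4π × 9.15 × 0.5690²) = 0.619 m²/day.

0.619 m²/day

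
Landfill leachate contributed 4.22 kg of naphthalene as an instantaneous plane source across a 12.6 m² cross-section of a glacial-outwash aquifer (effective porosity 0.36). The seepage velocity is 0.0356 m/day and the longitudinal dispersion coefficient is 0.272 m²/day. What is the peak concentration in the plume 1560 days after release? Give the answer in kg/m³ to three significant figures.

0.0127 kg/m³

The peak of an instantaneous 1D plume sits at x = vt; there the Gaussian factor is 1 and C_max = M/(n_e·A·√(4πDt)), where n_e·A is the pore area the mass is dissolved in.
√(4πDt) = √(4π × 0.272 × 1560) = 73.02 m, so C_max = 4.22/(0.36 × 12.6 × 73.02) = 0.0127 kg/m³.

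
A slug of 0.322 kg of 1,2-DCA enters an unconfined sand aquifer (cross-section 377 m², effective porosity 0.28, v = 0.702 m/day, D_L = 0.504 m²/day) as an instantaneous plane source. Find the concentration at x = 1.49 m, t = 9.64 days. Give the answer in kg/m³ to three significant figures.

For an instantaneous plane source, C(x,t) = M/(n_e·A·√(4πDt)) · exp(−(x−vt)²/(4Dt)), with n_e·A the pore (flow) area.
Plume center vt = 0.702 × 9.64 = 6.76728 m, so the well at 1.49 m is 5.27728 m upgradient of the peak.
√(4πDt) = 7.814 m, giving peak height M/(n_e·A·√(4πDt)) = 0.322/(0.28 × 377 × 7.814) = 0.0003904 kg/m³.
(x−vt)²/(4Dt) = (-5.27728)²/(4 × 0.504 × 9.64) = 1.433; exp(−1.433) = 0.2386.
C = 0.0003904 × 0.2386 = 9.31e-05 kg/m³.

9.31e-05 kg/m³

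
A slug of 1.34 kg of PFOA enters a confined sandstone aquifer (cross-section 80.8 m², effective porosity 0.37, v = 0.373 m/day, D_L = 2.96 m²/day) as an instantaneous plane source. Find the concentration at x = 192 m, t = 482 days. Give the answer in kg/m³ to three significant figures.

For an instantaneous plane source, C(x,t) = M/(n_e·A·√(4πDt)) · exp(−(x−vt)²/(4Dt)), with n_e·A the pore (flow) area.
Plume center vt = 0.373 × 482 = 179.786 m, so the well at 192 m is 12.214 m downgradient of the peak.
√(4πDt) = 133.9 m, giving peak height M/(n_e·A·√(4πDt)) = 1.34/(0.37 × 80.8 × 133.9) = 0.0003347 kg/m³.
(x−vt)²/(4Dt) = (12.214)²/(4 × 2.96 × 482) = 0.02614; exp(−0.02614) = 0.9742.
C = 0.0003347 × 0.9742 = 0.000326 kg/m³.

0.000326 kg/m³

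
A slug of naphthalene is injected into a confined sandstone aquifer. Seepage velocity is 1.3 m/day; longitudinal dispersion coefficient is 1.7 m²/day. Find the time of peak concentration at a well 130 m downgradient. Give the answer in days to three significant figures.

For the 1D instantaneous-source solution, setting ∂C/∂t = 0 at fixed x gives v²t² + 2Dt − x² = 0, so t = (√(D² + v²x²) − D)/v².
√(D² + v²x²) = √(1.7² + 1.3² × 130²) = 169.0; v² = 1.69.
t = (169.0 − 1.7)/1.69 = 99.0 days (vs. the pure-advection estimate x/v = 100 d).

99.0 days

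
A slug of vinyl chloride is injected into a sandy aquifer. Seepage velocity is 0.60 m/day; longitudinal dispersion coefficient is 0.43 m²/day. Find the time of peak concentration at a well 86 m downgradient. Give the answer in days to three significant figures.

For the 1D instantaneous-source solution, setting ∂C/∂t = 0 at fixed x gives v²t² + 2Dt − x² = 0, so t = (√(D² + v²x²) − D)/v².
√(D² + v²x²) = √(0.43² + 0.60² × 86²) = 51.60; v² = 0.36.
t = (51.60 − 0.43)/0.36 = 142 days (vs. the pure-advection estimate x/v = 143 d).

142 days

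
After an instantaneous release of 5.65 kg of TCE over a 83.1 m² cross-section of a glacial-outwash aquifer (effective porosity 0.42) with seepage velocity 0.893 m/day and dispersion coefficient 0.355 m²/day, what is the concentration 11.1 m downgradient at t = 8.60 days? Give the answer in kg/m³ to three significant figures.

For an instantaneous plane source, C(x,t) = M/(n_e·A·√(4πDt)) · exp(−(x−vt)²/(4Dt)), with n_e·A the pore (flow) area.
Plume center vt = 0.893 × 8.60 = 7.6798 m, so the well at 11.1 m is 3.4202 m downgradient of the peak.
√(4πDt) = 6.194 m, giving peak height M/(n_e·A·√(4πDt)) = 5.65/(0.42 × 83.1 × 6.194) = 0.02614 kg/m³.
(x−vt)²/(4Dt) = (3.4202)²/(4 × 0.355 × 8.60) = 0.9579; exp(−0.9579) = 0.3837.
C = 0.02614 × 0.3837 = 0.0100 kg/m³.

0.0100 kg/m³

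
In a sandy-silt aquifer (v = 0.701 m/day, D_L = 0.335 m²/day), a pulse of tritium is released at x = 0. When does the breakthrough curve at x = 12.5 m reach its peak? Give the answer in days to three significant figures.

For the 1D instantaneous-source solution, setting ∂C/∂t = 0 at fixed x gives v²t² + 2Dt − x² = 0, so t = (√(D² + v²x²) − D)/v².
√(D² + v²x²) = √(0.335² + 0.701² × 12.5²) = 8.769; v² = 0.491401.
t = (8.769 − 0.335)/0.491401 = 17.2 days (vs. the pure-advection estimate x/v = 17.8 d).

17.2 days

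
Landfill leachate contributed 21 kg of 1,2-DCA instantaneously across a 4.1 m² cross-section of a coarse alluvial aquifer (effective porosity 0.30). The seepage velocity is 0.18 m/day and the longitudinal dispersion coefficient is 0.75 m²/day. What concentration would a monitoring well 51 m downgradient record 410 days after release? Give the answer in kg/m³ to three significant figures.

0.180 kg/m³

For an instantaneous plane source, C(x,t) = M/(n_e·A·√(4πDt)) · exp(−(x−vt)²/(4Dt)), with n_e·A the pore (flow) area.
Plume center vt = 0.18 × 410 = 73.8 m, so the well at 51 m is 22.8 m upgradient of the peak.
√(4πDt) = 62.16 m, giving peak height M/(n_e·A·√(4πDt)) = 21/(0.30 × 4.1 × 62.16) = 0.2747 kg/m³.
(x−vt)²/(4Dt) = (-22.8)²/(4 × 0.75 × 410) = 0.4226; exp(−0.4226) = 0.6553.
C = 0.2747 × 0.6553 = 0.180 kg/m³.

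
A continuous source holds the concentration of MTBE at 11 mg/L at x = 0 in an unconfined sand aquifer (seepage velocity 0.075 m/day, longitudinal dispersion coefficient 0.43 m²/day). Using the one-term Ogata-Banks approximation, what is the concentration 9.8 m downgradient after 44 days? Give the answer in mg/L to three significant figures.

For a continuous step input, C/C₀ ≈ ½·erfc((x−vt)/(2√(Dt))).
vt = 0.075 × 44 = 3.3 m and 2√(Dt) = 2√(0.43 × 44) = 8.699 m.
Argument (x−vt)/(2√(Dt)) = (9.8 − 3.3)/8.699 = 0.7472; ½·erfc(0.7472) = 0.1453.
C = 11 × 0.1453 = 1.60 mg/L.

1.60 mg/L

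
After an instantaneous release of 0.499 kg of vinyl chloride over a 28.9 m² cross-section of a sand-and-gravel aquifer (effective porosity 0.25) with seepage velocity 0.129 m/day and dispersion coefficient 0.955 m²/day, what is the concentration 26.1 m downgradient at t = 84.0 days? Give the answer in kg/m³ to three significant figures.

For an instantaneous plane source, C(x,t) = M/(n_e·A·√(4πDt)) · exp(−(x−vt)²/(4Dt)), with n_e·A the pore (flow) area.
Plume center vt = 0.129 × 84.0 = 10.836 m, so the well at 26.1 m is 15.264 m downgradient of the peak.
√(4πDt) = 31.75 m, giving peak height M/(n_e·A·√(4πDt)) = 0.499/(0.25 × 28.9 × 31.75) = 0.002175 kg/m³.
(x−vt)²/(4Dt) = (15.264)²/(4 × 0.955 × 84.0) = 0.7261; exp(−0.7261) = 0.4838.
C = 0.002175 × 0.4838 = 0.00105 kg/m³.

0.00105 kg/m³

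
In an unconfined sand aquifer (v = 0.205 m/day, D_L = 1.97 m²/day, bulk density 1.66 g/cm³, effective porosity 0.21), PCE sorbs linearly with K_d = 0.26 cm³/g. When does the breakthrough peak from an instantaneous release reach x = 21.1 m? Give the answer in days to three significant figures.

202 days

Retardation factor R = 1 + ρ_b·K_d/n = 1 + 1.66 × 0.26/0.21 = 3.055.
Sorption retards both mechanisms: v_R = v/R = 0.06710 m/day, D_R = D/R = 0.6448 m²/day.
Peak time from v_R²t² + 2D_R t − x² = 0: t = (√(D_R² + v_R²x²) − D_R)/v_R².
√(D_R² + v_R²x²) = √(0.6448² + 0.06710² × 21.1²) = 1.556; v_R² = 0.004502.
t = (1.556 − 0.6448)/0.004502 = 202 days.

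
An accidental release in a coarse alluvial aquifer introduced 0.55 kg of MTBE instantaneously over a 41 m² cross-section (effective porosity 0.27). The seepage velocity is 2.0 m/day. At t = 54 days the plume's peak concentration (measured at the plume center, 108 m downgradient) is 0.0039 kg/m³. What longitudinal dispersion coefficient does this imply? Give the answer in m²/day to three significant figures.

0.239 m²/day

At the plume center C_max = M/(n_e·A·√(4πDt)), so D = M²/(4πt·(n_e·A·C_max)²).
n_e·A·C_max = 0.27 × 41 × 0.0039 = 0.04317 kg/m.
D = 0.55²/(4π × 54 × 0.04317²) = 0.239 m²/day.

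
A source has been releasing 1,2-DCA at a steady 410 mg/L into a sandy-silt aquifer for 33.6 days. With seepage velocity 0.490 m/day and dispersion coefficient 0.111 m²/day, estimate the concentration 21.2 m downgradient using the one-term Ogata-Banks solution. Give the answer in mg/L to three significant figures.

17.0 mg/L

For a continuous step input, C/C₀ ≈ ½·erfc((x−vt)/(2√(Dt))).
vt = 0.490 × 33.6 = 16.464 m and 2√(Dt) = 2√(0.111 × 33.6) = 3.862 m.
Argument (x−vt)/(2√(Dt)) = (21.2 − 16.464)/3.862 = 1.226; ½·erfc(1.226) = 0.04147.
C = 410 × 0.04147 = 17.0 mg/L.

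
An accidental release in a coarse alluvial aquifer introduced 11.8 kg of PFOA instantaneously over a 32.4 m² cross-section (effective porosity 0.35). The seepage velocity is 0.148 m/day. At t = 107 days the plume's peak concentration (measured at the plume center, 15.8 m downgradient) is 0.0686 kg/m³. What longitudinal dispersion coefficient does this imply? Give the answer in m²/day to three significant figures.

0.171 m²/day

At the plume center C_max = M/(n_e·A·√(4πDt)), so D = M²/(4πt·(n_e·A·C_max)²).
n_e·A·C_max = 0.35 × 32.4 × 0.0686 = 0.7779 kg/m.
D = 11.8²/(4π × 107 × 0.7779²) = 0.171 m²/day.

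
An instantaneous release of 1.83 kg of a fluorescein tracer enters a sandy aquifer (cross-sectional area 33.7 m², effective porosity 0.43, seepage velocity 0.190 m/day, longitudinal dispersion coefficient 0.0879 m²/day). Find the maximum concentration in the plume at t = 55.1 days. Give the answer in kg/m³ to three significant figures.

The peak of an instantaneous 1D plume sits at x = vt; there the Gaussian factor is 1 and C_max = M/(n_e·A·√(4πDt)), where n_e·A is the pore area the mass is dissolved in.
√(4πDt) = √(4π × 0.0879 × 55.1) = 7.801 m, so C_max = 1.83/(0.43 × 33.7 × 7.801) = 0.0162 kg/m³.

0.0162 kg/m³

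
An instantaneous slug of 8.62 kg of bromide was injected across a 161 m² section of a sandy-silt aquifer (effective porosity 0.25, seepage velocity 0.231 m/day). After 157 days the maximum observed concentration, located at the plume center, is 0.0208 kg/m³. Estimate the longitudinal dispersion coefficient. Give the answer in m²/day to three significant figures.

At the plume center C_max = M/(n_e·A·√(4πDt)), so D = M²/(4πt·(n_e·A·C_max)²).
n_e·A·C_max = 0.25 × 161 × 0.0208 = 0.8372 kg/m.
D = 8.62²/(4π × 157 × 0.8372²) = 0.0537 m²/day.

0.0537 m²/day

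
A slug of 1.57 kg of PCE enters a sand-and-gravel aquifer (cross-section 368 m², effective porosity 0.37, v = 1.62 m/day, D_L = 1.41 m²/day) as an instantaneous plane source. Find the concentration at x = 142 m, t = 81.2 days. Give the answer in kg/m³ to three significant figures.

0.000239 kg/m³

For an instantaneous plane source, C(x,t) = M/(n_e·A·√(4πDt)) · exp(−(x−vt)²/(4Dt)), with n_e·A the pore (flow) area.
Plume center vt = 1.62 × 81.2 = 131.544 m, so the well at 142 m is 10.456 m downgradient of the peak.
√(4πDt) = 37.93 m, giving peak height M/(n_e·A·√(4πDt)) = 1.57/(0.37 × 368 × 37.93) = 0.0003040 kg/m³.
(x−vt)²/(4Dt) = (10.456)²/(4 × 1.41 × 81.2) = 0.2387; exp(−0.2387) = 0.7877.
C = 0.0003040 × 0.7877 = 0.000239 kg/m³.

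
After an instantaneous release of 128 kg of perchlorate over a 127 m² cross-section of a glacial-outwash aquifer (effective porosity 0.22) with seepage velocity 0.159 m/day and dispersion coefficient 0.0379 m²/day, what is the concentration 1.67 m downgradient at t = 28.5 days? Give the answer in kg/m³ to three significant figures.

For an instantaneous plane source, C(x,t) = M/(n_e·A·√(4πDt)) · exp(−(x−vt)²/(4Dt)), with n_e·A the pore (flow) area.
Plume center vt = 0.159 × 28.5 = 4.5315 m, so the well at 1.67 m is 2.8615 m upgradient of the peak.
√(4πDt) = 3.684 m, giving peak height M/(n_e·A·√(4πDt)) = 128/(0.22 × 127 × 3.684) = 1.244 kg/m³.
(x−vt)²/(4Dt) = (-2.8615)²/(4 × 0.0379 × 28.5) = 1.895; exp(−1.895) = 0.1503.
C = 1.244 × 0.1503 = 0.187 kg/m³.

0.187 kg/m³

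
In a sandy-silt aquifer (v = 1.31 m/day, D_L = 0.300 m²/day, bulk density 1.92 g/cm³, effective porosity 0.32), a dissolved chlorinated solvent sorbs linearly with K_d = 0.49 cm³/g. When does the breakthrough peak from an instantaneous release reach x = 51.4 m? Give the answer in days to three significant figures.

154 days

Retardation factor R = 1 + ρ_b·K_d/n = 1 + 1.92 × 0.49/0.32 = 3.940.
Sorption retards both mechanisms: v_R = v/R = 0.3325 m/day, D_R = D/R = 0.07614 m²/day.
Peak time from v_R²t² + 2D_R t − x² = 0: t = (√(D_R² + v_R²x²) − D_R)/v_R².
√(D_R² + v_R²x²) = √(0.07614² + 0.3325² × 51.4²) = 17.09; v_R² = 0.1106.
t = (17.09 − 0.07614)/0.1106 = 154 days.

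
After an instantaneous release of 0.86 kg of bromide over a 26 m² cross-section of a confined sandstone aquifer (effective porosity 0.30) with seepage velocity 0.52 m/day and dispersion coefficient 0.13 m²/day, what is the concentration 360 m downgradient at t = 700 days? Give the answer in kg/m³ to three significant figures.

For an instantaneous plane source, C(x,t) = M/(n_e·A·√(4πDt)) · exp(−(x−vt)²/(4Dt)), with n_e·A the pore (flow) area.
Plume center vt = 0.52 × 700 = 364 m, so the well at 360 m is 4 m upgradient of the peak.
√(4πDt) = 33.82 m, giving peak height M/(n_e·A·√(4πDt)) = 0.86/(0.30 × 26 × 33.82) = 0.003260 kg/m³.
(x−vt)²/(4Dt) = (-4)²/(4 × 0.13 × 700) = 0.04396; exp(−0.04396) = 0.9570.
C = 0.003260 × 0.9570 = 0.00312 kg/m³.

0.00312 kg/m³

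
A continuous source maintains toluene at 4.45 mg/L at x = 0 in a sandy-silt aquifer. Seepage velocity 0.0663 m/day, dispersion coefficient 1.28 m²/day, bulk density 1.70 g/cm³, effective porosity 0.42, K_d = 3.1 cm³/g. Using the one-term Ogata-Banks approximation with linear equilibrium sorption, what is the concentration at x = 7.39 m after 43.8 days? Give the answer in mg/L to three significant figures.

Retardation factor R = 1 + ρ_b·K_d/n = 1 + 1.70 × 3.1/0.42 = 13.55.
Sorption retards both mechanisms: v_R = v/R = 0.004893 m/day, D_R = D/R = 0.09446 m²/day.
v_R·t = 0.004893 × 43.8 = 0.2143134 m; 2√(D_R t) = 4.068 m; argument = (7.39 − 0.2143134)/4.068 = 1.764.
C = C₀ × ½·erfc(1.764) = 4.45 × 0.006304 = 0.0281 mg/L.

0.0281 mg/L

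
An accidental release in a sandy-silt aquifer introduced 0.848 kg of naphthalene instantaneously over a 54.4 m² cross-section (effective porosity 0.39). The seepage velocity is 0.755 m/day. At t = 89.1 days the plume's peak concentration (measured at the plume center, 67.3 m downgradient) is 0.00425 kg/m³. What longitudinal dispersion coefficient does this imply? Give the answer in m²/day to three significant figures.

At the plume center C_max = M/(n_e·A·√(4πDt)), so D = M²/(4πt·(n_e·A·C_max)²).
n_e·A·C_max = 0.39 × 54.4 × 0.00425 = 0.09017 kg/m.
D = 0.848²/(4π × 89.1 × 0.09017²) = 0.0790 m²/day.

0.0790 m²/day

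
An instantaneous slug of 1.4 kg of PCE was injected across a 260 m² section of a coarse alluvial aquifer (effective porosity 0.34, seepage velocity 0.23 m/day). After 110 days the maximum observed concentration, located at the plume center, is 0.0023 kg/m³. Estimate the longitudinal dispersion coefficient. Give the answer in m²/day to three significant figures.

At the plume center C_max = M/(n_e·A·√(4πDt)), so D = M²/(4πt·(n_e·A·C_max)²).
n_e·A·C_max = 0.34 × 260 × 0.0023 = 0.2033 kg/m.
D = 1.4²/(4π × 110 × 0.2033²) = 0.0343 m²/day.

0.0343 m²/day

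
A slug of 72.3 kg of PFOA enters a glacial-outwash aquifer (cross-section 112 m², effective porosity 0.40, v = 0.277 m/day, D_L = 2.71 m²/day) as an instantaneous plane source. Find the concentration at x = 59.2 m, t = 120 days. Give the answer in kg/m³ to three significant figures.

For an instantaneous plane source, C(x,t) = M/(n_e·A·√(4πDt)) · exp(−(x−vt)²/(4Dt)), with n_e·A the pore (flow) area.
Plume center vt = 0.277 × 120 = 33.24 m, so the well at 59.2 m is 25.96 m downgradient of the peak.
√(4πDt) = 63.93 m, giving peak height M/(n_e·A·√(4πDt)) = 72.3/(0.40 × 112 × 63.93) = 0.02524 kg/m³.
(x−vt)²/(4Dt) = (25.96)²/(4 × 2.71 × 120) = 0.5181; exp(−0.5181) = 0.5957.
C = 0.02524 × 0.5957 = 0.0150 kg/m³.

0.0150 kg/m³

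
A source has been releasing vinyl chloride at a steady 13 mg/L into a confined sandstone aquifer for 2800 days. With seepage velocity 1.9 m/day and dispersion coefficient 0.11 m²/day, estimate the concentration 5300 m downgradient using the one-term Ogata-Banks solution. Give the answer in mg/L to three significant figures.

For a continuous step input, C/C₀ ≈ ½·erfc((x−vt)/(2√(Dt))).
vt = 1.9 × 2800 = 5320 m and 2√(Dt) = 2√(0.11 × 2800) = 35.10 m.
Argument (x−vt)/(2√(Dt)) = (5300 − 5320)/35.10 = -0.5698; ½·erfc(-0.5698) = 0.7898.
C = 13 × 0.7898 = 10.3 mg/L.

10.3 mg/L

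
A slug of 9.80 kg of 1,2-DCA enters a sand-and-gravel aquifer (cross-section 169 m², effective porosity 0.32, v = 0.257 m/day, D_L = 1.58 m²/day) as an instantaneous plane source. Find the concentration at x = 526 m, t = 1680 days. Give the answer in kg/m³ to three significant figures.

0.000430 kg/m³

For an instantaneous plane source, C(x,t) = M/(n_e·A·√(4πDt)) · exp(−(x−vt)²/(4Dt)), with n_e·A the pore (flow) area.
Plume center vt = 0.257 × 1680 = 431.76 m, so the well at 526 m is 94.24 m downgradient of the peak.
√(4πDt) = 182.6 m, giving peak height M/(n_e·A·√(4πDt)) = 9.80/(0.32 × 169 × 182.6) = 0.0009924 kg/m³.
(x−vt)²/(4Dt) = (94.24)²/(4 × 1.58 × 1680) = 0.8365; exp(−0.8365) = 0.4332.
C = 0.0009924 × 0.4332 = 0.000430 kg/m³.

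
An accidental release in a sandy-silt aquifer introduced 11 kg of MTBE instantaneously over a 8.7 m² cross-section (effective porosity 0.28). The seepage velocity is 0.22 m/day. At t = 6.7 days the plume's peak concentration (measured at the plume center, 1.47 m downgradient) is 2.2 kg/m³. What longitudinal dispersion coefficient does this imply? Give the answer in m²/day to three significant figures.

At the plume center C_max = M/(n_e·A·√(4πDt)), so D = M²/(4πt·(n_e·A·C_max)²).
n_e·A·C_max = 0.28 × 8.7 × 2.2 = 5.359 kg/m.
D = 11²/(4π × 6.7 × 5.359²) = 0.0500 m²/day.

0.0500 m²/day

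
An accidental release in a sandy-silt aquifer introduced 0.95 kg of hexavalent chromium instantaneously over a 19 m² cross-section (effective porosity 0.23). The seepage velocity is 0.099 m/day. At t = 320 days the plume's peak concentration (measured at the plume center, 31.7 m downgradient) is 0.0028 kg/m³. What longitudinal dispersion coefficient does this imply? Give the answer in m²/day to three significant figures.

1.50 m²/day

At the plume center C_max = M/(n_e·A·√(4πDt)), so D = M²/(4πt·(n_e·A·C_max)²).
n_e·A·C_max = 0.23 × 19 × 0.0028 = 0.01224 kg/m.
D = 0.95²/(4π × 320 × 0.01224²) = 1.50 m²/day.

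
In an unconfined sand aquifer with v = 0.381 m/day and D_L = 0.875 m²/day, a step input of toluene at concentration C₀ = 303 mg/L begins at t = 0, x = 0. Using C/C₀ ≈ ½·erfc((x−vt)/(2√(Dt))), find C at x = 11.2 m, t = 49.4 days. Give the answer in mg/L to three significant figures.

For a continuous step input, C/C₀ ≈ ½·erfc((x−vt)/(2√(Dt))).
vt = 0.381 × 49.4 = 18.8214 m and 2√(Dt) = 2√(0.875 × 49.4) = 13.15 m.
Argument (x−vt)/(2√(Dt)) = (11.2 − 18.8214)/13.15 = -0.5796; ½·erfc(-0.5796) = 0.7938.
C = 303 × 0.7938 = 241 mg/L.

241 mg/L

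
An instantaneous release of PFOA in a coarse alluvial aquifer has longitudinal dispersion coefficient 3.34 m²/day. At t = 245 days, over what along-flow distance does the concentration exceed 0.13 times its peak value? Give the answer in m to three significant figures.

The plume is Gaussian with σ = √(2Dt) = √(2 × 3.34 × 245) = 40.45 m.
C/C_peak = exp(−Δx²/(2σ²)) = 0.13 ⇒ Δx = σ·√(−2 ln 0.13) = 40.45 × 2.020 = 81.71 m.
Width = 2Δx = 163 m.

163 m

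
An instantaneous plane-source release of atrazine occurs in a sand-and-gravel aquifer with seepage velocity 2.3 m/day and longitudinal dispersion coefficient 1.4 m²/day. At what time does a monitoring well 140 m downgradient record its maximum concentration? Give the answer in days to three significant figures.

For the 1D instantaneous-source solution, setting ∂C/∂t = 0 at fixed x gives v²t² + 2Dt − x² = 0, so t = (√(D² + v²x²) − D)/v².
√(D² + v²x²) = √(1.4² + 2.3² × 140²) = 322.0; v² = 5.29.
t = (322.0 − 1.4)/5.29 = 60.6 days (vs. the pure-advection estimate x/v = 60.9 d).

60.6 days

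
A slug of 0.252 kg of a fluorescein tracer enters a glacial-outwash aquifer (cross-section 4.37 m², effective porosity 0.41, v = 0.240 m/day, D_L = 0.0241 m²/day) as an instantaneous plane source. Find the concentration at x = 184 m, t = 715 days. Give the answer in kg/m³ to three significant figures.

0.00103 kg/m³

For an instantaneous plane source, C(x,t) = M/(n_e·A·√(4πDt)) · exp(−(x−vt)²/(4Dt)), with n_e·A the pore (flow) area.
Plume center vt = 0.240 × 715 = 171.6 m, so the well at 184 m is 12.4 m downgradient of the peak.
√(4πDt) = 14.72 m, giving peak height M/(n_e·A·√(4πDt)) = 0.252/(0.41 × 4.37 × 14.72) = 0.009555 kg/m³.
(x−vt)²/(4Dt) = (12.4)²/(4 × 0.0241 × 715) = 2.231; exp(−2.231) = 0.1074.
C = 0.009555 × 0.1074 = 0.00103 kg/m³.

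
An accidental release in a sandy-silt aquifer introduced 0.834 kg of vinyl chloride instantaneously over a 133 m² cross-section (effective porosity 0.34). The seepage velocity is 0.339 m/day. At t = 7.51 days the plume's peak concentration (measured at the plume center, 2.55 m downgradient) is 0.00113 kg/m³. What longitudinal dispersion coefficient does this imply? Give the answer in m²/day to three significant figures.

At the plume center C_max = M/(n_e·A·√(4πDt)), so D = M²/(4πt·(n_e·A·C_max)²).
n_e·A·C_max = 0.34 × 133 × 0.00113 = 0.05110 kg/m.
D = 0.834²/(4π × 7.51 × 0.05110²) = 2.82 m²/day.

2.82 m²/day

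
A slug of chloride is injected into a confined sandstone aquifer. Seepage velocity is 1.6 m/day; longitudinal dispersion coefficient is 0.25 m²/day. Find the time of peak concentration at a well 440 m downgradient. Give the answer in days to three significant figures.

For the 1D instantaneous-source solution, setting ∂C/∂t = 0 at fixed x gives v²t² + 2Dt − x² = 0, so t = (√(D² + v²x²) − D)/v².
√(D² + v²x²) = √(0.25² + 1.6² × 440²) = 704.0; v² = 2.56.
t = (704.0 − 0.25)/2.56 = 275 days (vs. the pure-advection estimate x/v = 275 d).

275 days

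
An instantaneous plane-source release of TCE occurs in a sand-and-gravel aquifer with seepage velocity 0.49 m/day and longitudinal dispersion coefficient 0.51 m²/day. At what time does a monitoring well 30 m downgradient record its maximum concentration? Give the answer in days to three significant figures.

59.1 days

For the 1D instantaneous-source solution, setting ∂C/∂t = 0 at fixed x gives v²t² + 2Dt − x² = 0, so t = (√(D² + v²x²) − D)/v².
√(D² + v²x²) = √(0.51² + 0.49² × 30²) = 14.71; v² = 0.2401.
t = (14.71 − 0.51)/0.2401 = 59.1 days (vs. the pure-advection estimate x/v = 61.2 d).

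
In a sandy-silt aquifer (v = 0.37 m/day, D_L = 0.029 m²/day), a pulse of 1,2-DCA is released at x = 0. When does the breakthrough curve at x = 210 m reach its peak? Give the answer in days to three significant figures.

For the 1D instantaneous-source solution, setting ∂C/∂t = 0 at fixed x gives v²t² + 2Dt − x² = 0, so t = (√(D² + v²x²) − D)/v².
√(D² + v²x²) = √(0.029² + 0.37² × 210²) = 77.70; v² = 0.1369.
t = (77.70 − 0.029)/0.1369 = 567 days (vs. the pure-advection estimate x/v = 568 d).

567 days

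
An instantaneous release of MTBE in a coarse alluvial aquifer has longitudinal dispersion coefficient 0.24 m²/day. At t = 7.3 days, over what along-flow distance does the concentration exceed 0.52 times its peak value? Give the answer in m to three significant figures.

4.28 m

The plume is Gaussian with σ = √(2Dt) = √(2 × 0.24 × 7.3) = 1.872 m.
C/C_peak = exp(−Δx²/(2σ²)) = 0.52 ⇒ Δx = σ·√(−2 ln 0.52) = 1.872 × 1.144 = 2.142 m.
Width = 2Δx = 4.28 m.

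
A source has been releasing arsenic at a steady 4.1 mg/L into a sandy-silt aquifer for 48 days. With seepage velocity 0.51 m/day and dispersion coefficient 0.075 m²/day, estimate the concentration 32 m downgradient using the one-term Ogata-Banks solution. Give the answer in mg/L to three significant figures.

0.0104 mg/L

For a continuous step input, C/C₀ ≈ ½·erfc((x−vt)/(2√(Dt))).
vt = 0.51 × 48 = 24.48 m and 2√(Dt) = 2√(0.075 × 48) = 3.795 m.
Argument (x−vt)/(2√(Dt)) = (32 − 24.48)/3.795 = 1.982; ½·erfc(1.982) = 0.002532.
C = 4.1 × 0.002532 = 0.0104 mg/L.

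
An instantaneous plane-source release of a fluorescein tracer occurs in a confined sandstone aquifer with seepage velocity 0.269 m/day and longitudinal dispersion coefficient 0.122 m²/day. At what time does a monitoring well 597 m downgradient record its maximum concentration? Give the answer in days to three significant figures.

For the 1D instantaneous-source solution, setting ∂C/∂t = 0 at fixed x gives v²t² + 2Dt − x² = 0, so t = (√(D² + v²x²) − D)/v².
√(D² + v²x²) = √(0.122² + 0.269² × 597²) = 160.6; v² = 0.072361.
t = (160.6 − 0.122)/0.072361 = 2220 days (vs. the pure-advection estimate x/v = 2220 d).

2220 days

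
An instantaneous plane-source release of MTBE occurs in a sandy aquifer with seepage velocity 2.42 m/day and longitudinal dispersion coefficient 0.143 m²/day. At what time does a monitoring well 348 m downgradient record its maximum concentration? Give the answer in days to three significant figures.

144 days

For the 1D instantaneous-source solution, setting ∂C/∂t = 0 at fixed x gives v²t² + 2Dt − x² = 0, so t = (√(D² + v²x²) − D)/v².
√(D² + v²x²) = √(0.143² + 2.42² × 348²) = 842.2; v² = 5.8564.
t = (842.2 − 0.143)/5.8564 = 144 days (vs. the pure-advection estimate x/v = 144 d).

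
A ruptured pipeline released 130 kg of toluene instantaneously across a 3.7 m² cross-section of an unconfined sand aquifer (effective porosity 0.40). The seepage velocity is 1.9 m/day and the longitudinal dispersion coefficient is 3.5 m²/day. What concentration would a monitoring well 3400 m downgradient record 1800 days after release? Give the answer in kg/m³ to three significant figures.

0.307 kg/m³

For an instantaneous plane source, C(x,t) = M/(n_e·A·√(4πDt)) · exp(−(x−vt)²/(4Dt)), with n_e·A the pore (flow) area.
Plume center vt = 1.9 × 1800 = 3420 m, so the well at 3400 m is 20 m upgradient of the peak.
√(4πDt) = 281.4 m, giving peak height M/(n_e·A·√(4πDt)) = 130/(0.40 × 3.7 × 281.4) = 0.3121 kg/m³.
(x−vt)²/(4Dt) = (-20)²/(4 × 3.5 × 1800) = 0.01587; exp(−0.01587) = 0.9843.
C = 0.3121 × 0.9843 = 0.307 kg/m³.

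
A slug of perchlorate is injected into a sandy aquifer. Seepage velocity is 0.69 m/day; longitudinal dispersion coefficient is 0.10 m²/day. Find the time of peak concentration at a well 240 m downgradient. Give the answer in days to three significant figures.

For the 1D instantaneous-source solution, setting ∂C/∂t = 0 at fixed x gives v²t² + 2Dt − x² = 0, so t = (√(D² + v²x²) − D)/v².
√(D² + v²x²) = √(0.10² + 0.69² × 240²) = 165.6; v² = 0.4761.
t = (165.6 − 0.10)/0.4761 = 348 days (vs. the pure-advection estimate x/v = 348 d).

348 days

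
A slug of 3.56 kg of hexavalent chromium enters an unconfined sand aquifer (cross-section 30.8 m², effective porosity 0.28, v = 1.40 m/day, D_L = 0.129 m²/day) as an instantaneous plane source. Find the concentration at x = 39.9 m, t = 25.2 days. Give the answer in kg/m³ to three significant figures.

0.0125 kg/m³

For an instantaneous plane source, C(x,t) = M/(n_e·A·√(4πDt)) · exp(−(x−vt)²/(4Dt)), with n_e·A the pore (flow) area.
Plume center vt = 1.40 × 25.2 = 35.28 m, so the well at 39.9 m is 4.62 m downgradient of the peak.
√(4πDt) = 6.391 m, giving peak height M/(n_e·A·√(4πDt)) = 3.56/(0.28 × 30.8 × 6.391) = 0.06459 kg/m³.
(x−vt)²/(4Dt) = (4.62)²/(4 × 0.129 × 25.2) = 1.641; exp(−1.641) = 0.1938.
C = 0.06459 × 0.1938 = 0.0125 kg/m³.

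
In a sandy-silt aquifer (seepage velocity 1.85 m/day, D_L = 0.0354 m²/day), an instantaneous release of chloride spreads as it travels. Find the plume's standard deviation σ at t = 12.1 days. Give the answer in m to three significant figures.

Dispersive spreading gives a Gaussian with σ² = 2Dt; advection only shifts the center.
σ = √(2 × 0.0354 × 12.1) = 0.926 m.

0.926 m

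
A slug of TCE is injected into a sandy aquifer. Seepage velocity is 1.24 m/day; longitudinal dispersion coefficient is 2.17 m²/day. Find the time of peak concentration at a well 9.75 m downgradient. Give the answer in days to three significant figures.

For the 1D instantaneous-source solution, setting ∂C/∂t = 0 at fixed x gives v²t² + 2Dt − x² = 0, so t = (√(D² + v²x²) − D)/v².
√(D² + v²x²) = √(2.17² + 1.24² × 9.75²) = 12.28; v² = 1.5376.
t = (12.28 − 2.17)/1.5376 = 6.58 days (vs. the pure-advection estimate x/v = 7.86 d).

6.58 days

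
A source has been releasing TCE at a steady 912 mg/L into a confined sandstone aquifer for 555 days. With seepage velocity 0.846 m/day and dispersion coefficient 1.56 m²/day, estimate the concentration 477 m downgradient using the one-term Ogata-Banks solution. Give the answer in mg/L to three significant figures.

391 mg/L

For a continuous step input, C/C₀ ≈ ½·erfc((x−vt)/(2√(Dt))).
vt = 0.846 × 555 = 469.53 m and 2√(Dt) = 2√(1.56 × 555) = 58.85 m.
Argument (x−vt)/(2√(Dt)) = (477 − 469.53)/58.85 = 0.1269; ½·erfc(0.1269) = 0.4288.
C = 912 × 0.4288 = 391 mg/L.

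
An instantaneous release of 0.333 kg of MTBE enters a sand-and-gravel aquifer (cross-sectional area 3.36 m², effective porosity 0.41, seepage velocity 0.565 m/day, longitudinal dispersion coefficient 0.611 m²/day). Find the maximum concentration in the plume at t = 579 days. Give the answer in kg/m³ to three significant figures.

0.00363 kg/m³

The peak of an instantaneous 1D plume sits at x = vt; there the Gaussian factor is 1 and C_max = M/(n_e·A·√(4πDt)), where n_e·A is the pore area the mass is dissolved in.
√(4πDt) = √(4π × 0.611 × 579) = 66.68 m, so C_max = 0.333/(0.41 × 3.36 × 66.68) = 0.00363 kg/m³.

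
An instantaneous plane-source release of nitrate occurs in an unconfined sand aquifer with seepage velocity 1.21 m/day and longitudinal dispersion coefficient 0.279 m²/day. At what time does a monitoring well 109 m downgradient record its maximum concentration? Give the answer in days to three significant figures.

For the 1D instantaneous-source solution, setting ∂C/∂t = 0 at fixed x gives v²t² + 2Dt − x² = 0, so t = (√(D² + v²x²) − D)/v².
√(D² + v²x²) = √(0.279² + 1.21² × 109²) = 131.9; v² = 1.4641.
t = (131.9 − 0.279)/1.4641 = 89.9 days (vs. the pure-advection estimate x/v = 90.1 d).

89.9 days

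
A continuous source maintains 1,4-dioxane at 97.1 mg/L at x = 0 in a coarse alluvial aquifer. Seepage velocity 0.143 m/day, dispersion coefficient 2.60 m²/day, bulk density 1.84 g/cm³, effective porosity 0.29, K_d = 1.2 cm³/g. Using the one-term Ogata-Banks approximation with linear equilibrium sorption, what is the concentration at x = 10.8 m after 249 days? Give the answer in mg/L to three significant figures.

28.5 mg/L

Retardation factor R = 1 + ρ_b·K_d/n = 1 + 1.84 × 1.2/0.29 = 8.614.
Sorption retards both mechanisms: v_R = v/R = 0.01660 m/day, D_R = D/R = 0.3018 m²/day.
v_R·t = 0.01660 × 249 = 4.1334 m; 2√(D_R t) = 17.34 m; argument = (10.8 − 4.1334)/17.34 = 0.3845.
C = C₀ × ½·erfc(0.3845) = 97.1 × 0.2933 = 28.5 mg/L.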